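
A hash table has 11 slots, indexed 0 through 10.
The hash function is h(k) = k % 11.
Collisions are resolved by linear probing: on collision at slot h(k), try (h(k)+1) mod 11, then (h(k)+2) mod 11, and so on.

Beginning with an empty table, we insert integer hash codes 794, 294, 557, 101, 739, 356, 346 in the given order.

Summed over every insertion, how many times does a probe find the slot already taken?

794 hashes to 2; slot 2 is free -> place at 2.
294 hashes to 8; slot 8 is free -> place at 8.
557 hashes to 7; slot 7 is free -> place at 7.
101 hashes to 2; 2 taken -> place at 3.
739 hashes to 2; 2,3 taken -> place at 4.
356 hashes to 4; 4 taken -> place at 5.
346 hashes to 5; 5 taken -> place at 6.
Table: [-, -, 794, 101, 739, 356, 346, 557, 294, -, -]

5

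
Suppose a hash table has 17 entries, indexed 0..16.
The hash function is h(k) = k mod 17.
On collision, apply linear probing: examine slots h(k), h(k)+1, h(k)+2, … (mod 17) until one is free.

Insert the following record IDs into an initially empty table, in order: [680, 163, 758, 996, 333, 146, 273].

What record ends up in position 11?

758

680: h=0 => slot 0
163: h=10 => slot 10
758: h=10, probe 10,11 => slot 11
996: h=10, probe 10,11,12 => slot 12
333: h=10, probe 10,11,12,13 => slot 13
146: h=10, probe 10,11,12,13,14 => slot 14
273: h=1 => slot 1
Table: [680, 273, -, -, -, -, -, -, -, -, 163, 758, 996, 333, 146, -, -]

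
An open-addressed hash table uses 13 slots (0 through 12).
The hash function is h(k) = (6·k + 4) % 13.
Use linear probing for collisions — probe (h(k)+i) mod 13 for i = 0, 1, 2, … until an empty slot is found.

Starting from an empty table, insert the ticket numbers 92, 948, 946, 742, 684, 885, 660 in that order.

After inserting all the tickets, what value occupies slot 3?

Insert 92: h=10, slot 10 empty → index 10.
Insert 948: h=11, slot 11 empty → index 11.
Insert 946: h=12, slot 12 empty → index 12.
Insert 742: h=10, slots 10,11,12 occupied → index 0.
Insert 684: h=0, slot 0 occupied → index 1.
Insert 885: h=10, slots 10,11,12,0,1 occupied → index 2.
Insert 660: h=12, slots 12,0,1,2 occupied → index 3.
Table: [742, 684, 885, 660, —, —, —, —, —, —, 92, 948, 946]

660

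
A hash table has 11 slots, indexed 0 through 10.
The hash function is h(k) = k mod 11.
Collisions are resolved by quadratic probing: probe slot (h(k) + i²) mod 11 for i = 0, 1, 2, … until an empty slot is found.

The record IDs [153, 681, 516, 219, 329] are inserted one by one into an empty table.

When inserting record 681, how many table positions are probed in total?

2

Insert 153: h=10, slot 10 empty => index 10.
Insert 681: h=10, slot 10 occupied => index 0.
Insert 516: h=10, slots 10,0 occupied => index 3.
Insert 219: h=10, slots 10,0,3 occupied => index 8.
Insert 329: h=10, slots 10,0,3,8 occupied => index 4.
Table: [681, ., ., 516, 329, ., ., ., 219, ., 153]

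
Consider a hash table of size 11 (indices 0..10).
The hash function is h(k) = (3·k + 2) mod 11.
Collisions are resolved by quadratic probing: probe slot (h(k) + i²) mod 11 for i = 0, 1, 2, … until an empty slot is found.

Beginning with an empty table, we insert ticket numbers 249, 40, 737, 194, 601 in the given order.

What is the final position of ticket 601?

249: h=1 => slot 1
40: h=1, probe 1,2 => slot 2
737: h=2, probe 2,3 => slot 3
194: h=1, probe 1,2,5 => slot 5
601: h=1, probe 1,2,5,10 => slot 10
Table: [∅, 249, 40, 737, ∅, 194, ∅, ∅, ∅, ∅, 601]

10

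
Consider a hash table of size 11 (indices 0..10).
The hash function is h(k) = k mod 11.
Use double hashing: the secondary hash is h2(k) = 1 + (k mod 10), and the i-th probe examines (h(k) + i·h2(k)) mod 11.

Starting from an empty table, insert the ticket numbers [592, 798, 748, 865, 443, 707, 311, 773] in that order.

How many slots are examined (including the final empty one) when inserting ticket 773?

592: h=9 => slot 9
798: h=6 => slot 6
748: h=0 => slot 0
865: h=7 => slot 7
443: h=3 => slot 3
707: h=3, h2=8, probe 3,0,8 => slot 8
311: h=3, h2=2, probe 3,5 => slot 5
773: h=3, h2=4, probe 3,7,0,4 => slot 4
Table: [748, _, _, 443, 773, 311, 798, 865, 707, 592, _]

4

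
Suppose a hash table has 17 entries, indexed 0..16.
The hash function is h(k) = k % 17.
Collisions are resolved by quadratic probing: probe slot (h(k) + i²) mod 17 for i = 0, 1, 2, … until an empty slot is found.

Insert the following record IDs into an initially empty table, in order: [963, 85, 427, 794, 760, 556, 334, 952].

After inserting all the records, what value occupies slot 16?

556

Insert 963: h=11, slot 11 empty => index 11.
Insert 85: h=0, slot 0 empty => index 0.
Insert 427: h=2, slot 2 empty => index 2.
Insert 794: h=12, slot 12 empty => index 12.
Insert 760: h=12, slot 12 occupied => index 13.
Insert 556: h=12, slots 12,13 occupied => index 16.
Insert 334: h=11, slots 11,12 occupied => index 15.
Insert 952: h=0, slot 0 occupied => index 1.
Table: [85, 952, 427, ., ., ., ., ., ., ., ., 963, 794, 760, ., 334, 556]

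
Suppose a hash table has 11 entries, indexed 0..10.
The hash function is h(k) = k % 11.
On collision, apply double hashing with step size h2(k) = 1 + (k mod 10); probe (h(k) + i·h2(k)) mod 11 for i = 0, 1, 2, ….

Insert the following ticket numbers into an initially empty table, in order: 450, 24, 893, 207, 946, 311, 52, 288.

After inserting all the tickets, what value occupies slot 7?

288

Insert 450: h=10, slot 10 empty → index 10.
Insert 24: h=2, slot 2 empty → index 2.
Insert 893: h=2, h2=4, slot 2 occupied → index 6.
Insert 207: h=9, slot 9 empty → index 9.
Insert 946: h=0, slot 0 empty → index 0.
Insert 311: h=3, slot 3 empty → index 3.
Insert 52: h=8, slot 8 empty → index 8.
Insert 288: h=2, h2=9, slots 2,0,9 occupied → index 7.
Table: [946, ∅, 24, 311, ∅, ∅, 893, 288, 52, 207, 450]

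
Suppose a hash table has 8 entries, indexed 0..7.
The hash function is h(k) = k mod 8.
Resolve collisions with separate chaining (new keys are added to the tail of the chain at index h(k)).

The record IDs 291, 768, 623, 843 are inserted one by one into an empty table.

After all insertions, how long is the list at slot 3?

2

291 → bucket 3
768 → bucket 0
623 → bucket 7
843 → bucket 3 (collision)
Final buckets:
0: 768
1: -
2: -
3: 291 -> 843
4: -
5: -
6: -
7: 623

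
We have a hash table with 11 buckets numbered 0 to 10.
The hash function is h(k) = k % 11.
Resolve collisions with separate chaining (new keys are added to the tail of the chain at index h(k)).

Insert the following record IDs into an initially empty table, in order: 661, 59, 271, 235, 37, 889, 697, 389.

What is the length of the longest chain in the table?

5

661 -> bucket 1
59 -> bucket 4
271 -> bucket 7
235 -> bucket 4 (collision)
37 -> bucket 4 (collision)
889 -> bucket 9
697 -> bucket 4 (collision)
389 -> bucket 4 (collision)
Final buckets:
0: .
1: 661
2: .
3: .
4: 59 -> 235 -> 37 -> 697 -> 389
5: .
6: .
7: 271
8: .
9: 889
10: .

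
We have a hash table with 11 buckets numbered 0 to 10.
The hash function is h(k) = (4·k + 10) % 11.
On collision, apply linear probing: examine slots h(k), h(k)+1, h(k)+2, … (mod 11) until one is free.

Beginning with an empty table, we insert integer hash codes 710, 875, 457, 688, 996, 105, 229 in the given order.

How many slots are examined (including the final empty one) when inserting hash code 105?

710 hashes to 1; slot 1 is free => place at 1.
875 hashes to 1; 1 taken => place at 2.
457 hashes to 1; 1,2 taken => place at 3.
688 hashes to 1; 1,2,3 taken => place at 4.
996 hashes to 1; 1,2,3,4 taken => place at 5.
105 hashes to 1; 1,2,3,4,5 taken => place at 6.
229 hashes to 2; 2,3,4,5,6 taken => place at 7.
Table: [-, 710, 875, 457, 688, 996, 105, 229, -, -, -]

6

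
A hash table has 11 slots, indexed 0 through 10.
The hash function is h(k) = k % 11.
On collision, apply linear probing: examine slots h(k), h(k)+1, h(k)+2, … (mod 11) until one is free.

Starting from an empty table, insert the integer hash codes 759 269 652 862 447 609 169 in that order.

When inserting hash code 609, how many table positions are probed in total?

3

759: h=0 -> slot 0
269: h=5 -> slot 5
652: h=3 -> slot 3
862: h=4 -> slot 4
447: h=7 -> slot 7
609: h=4, probe 4,5,6 -> slot 6
169: h=4, probe 4,5,6,7,8 -> slot 8
Table: [759, ∅, ∅, 652, 862, 269, 609, 447, 169, ∅, ∅]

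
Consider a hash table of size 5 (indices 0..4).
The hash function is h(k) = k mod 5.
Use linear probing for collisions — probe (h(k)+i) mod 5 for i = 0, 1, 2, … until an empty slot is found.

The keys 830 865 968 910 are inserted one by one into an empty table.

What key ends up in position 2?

830 hashes to 0; slot 0 is free => place at 0.
865 hashes to 0; 0 taken => place at 1.
968 hashes to 3; slot 3 is free => place at 3.
910 hashes to 0; 0,1 taken => place at 2.
Table: [830, 865, 910, 968, .]

910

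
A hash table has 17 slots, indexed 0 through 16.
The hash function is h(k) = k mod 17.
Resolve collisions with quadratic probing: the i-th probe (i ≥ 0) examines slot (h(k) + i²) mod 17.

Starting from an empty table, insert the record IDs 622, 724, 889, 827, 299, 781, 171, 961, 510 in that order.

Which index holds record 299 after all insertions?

14

Insert 622: h=10, slot 10 empty -> index 10.
Insert 724: h=10, slot 10 occupied -> index 11.
Insert 889: h=5, slot 5 empty -> index 5.
Insert 827: h=11, slot 11 occupied -> index 12.
Insert 299: h=10, slots 10,11 occupied -> index 14.
Insert 781: h=16, slot 16 empty -> index 16.
Insert 171: h=1, slot 1 empty -> index 1.
Insert 961: h=9, slot 9 empty -> index 9.
Insert 510: h=0, slot 0 empty -> index 0.
Table: [510, 171, ∅, ∅, ∅, 889, ∅, ∅, ∅, 961, 622, 724, 827, ∅, 299, ∅, 781]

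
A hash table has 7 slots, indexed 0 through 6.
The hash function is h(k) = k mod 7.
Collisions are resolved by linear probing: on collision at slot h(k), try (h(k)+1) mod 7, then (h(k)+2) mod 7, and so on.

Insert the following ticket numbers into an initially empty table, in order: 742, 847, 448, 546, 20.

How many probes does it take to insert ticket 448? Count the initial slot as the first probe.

Insert 742: h=0, slot 0 empty => index 0.
Insert 847: h=0, slot 0 occupied => index 1.
Insert 448: h=0, slots 0,1 occupied => index 2.
Insert 546: h=0, slots 0,1,2 occupied => index 3.
Insert 20: h=6, slot 6 empty => index 6.
Table: [742, 847, 448, 546, —, —, 20]

3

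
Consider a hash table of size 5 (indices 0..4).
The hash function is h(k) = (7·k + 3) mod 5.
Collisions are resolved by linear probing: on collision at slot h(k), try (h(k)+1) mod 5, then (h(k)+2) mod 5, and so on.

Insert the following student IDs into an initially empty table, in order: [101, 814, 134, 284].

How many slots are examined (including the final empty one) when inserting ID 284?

3

Insert 101: h=0, slot 0 empty → index 0.
Insert 814: h=1, slot 1 empty → index 1.
Insert 134: h=1, slot 1 occupied → index 2.
Insert 284: h=1, slots 1,2 occupied → index 3.
Table: [101, 814, 134, 284, -]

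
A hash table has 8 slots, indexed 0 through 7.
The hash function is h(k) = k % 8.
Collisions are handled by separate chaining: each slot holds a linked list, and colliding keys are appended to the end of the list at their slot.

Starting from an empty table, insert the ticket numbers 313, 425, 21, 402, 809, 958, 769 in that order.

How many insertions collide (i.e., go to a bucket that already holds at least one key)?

313 → bucket 1
425 → bucket 1 (collision)
21 → bucket 5
402 → bucket 2
809 → bucket 1 (collision)
958 → bucket 6
769 → bucket 1 (collision)
Final buckets:
0: —
1: 313 -> 425 -> 809 -> 769
2: 402
3: —
4: —
5: 21
6: 958
7: —

3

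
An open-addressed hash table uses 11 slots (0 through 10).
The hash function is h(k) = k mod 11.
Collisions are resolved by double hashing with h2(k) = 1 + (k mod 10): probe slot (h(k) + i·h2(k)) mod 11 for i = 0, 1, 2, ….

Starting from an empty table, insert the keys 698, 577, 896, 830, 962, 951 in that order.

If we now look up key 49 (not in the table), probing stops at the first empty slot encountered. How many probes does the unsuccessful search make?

2

698: h=5 → slot 5
577: h=5, h2=8, probe 5,2 → slot 2
896: h=5, h2=7, probe 5,1 → slot 1
830: h=5, h2=1, probe 5,6 → slot 6
962: h=5, h2=3, probe 5,8 → slot 8
951: h=5, h2=2, probe 5,7 → slot 7
Table: [-, 896, 577, -, -, 698, 830, 951, 962, -, -]
Lookup 49: h=5, h2=10, probe 5,4 → slot 4 empty, not found.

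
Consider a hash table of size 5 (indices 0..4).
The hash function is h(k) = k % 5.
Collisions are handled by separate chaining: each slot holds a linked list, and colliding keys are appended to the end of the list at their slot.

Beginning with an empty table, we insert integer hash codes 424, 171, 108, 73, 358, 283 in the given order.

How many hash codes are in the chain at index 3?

424 → bucket 4
171 → bucket 1
108 → bucket 3
73 → bucket 3 (collision)
358 → bucket 3 (collision)
283 → bucket 3 (collision)
Final buckets:
0: -
1: 171
2: -
3: 108 -> 73 -> 358 -> 283
4: 424

4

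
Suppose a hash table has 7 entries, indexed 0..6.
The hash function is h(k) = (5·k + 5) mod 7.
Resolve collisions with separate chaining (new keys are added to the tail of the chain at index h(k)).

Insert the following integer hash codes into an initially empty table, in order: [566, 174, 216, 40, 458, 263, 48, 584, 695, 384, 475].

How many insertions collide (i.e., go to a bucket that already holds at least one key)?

6

566 → bucket 0
174 → bucket 0 (collision)
216 → bucket 0 (collision)
40 → bucket 2
458 → bucket 6
263 → bucket 4
48 → bucket 0 (collision)
584 → bucket 6 (collision)
695 → bucket 1
384 → bucket 0 (collision)
475 → bucket 0 (collision)
Final buckets:
0: 566 -> 174 -> 216 -> 48 -> 384 -> 475
1: 695
2: 40
3: .
4: 263
5: .
6: 458 -> 584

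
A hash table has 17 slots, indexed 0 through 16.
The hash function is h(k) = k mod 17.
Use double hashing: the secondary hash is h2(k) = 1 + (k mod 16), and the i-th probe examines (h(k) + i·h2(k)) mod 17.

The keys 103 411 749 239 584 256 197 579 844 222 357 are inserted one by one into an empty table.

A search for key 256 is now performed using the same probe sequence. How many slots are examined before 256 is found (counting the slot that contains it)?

2

Insert 103: h=1, slot 1 empty => index 1.
Insert 411: h=3, slot 3 empty => index 3.
Insert 749: h=1, h2=14, slot 1 occupied => index 15.
Insert 239: h=1, h2=16, slot 1 occupied => index 0.
Insert 584: h=6, slot 6 empty => index 6.
Insert 256: h=1, h2=1, slot 1 occupied => index 2.
Insert 197: h=10, slot 10 empty => index 10.
Insert 579: h=1, h2=4, slot 1 occupied => index 5.
Insert 844: h=11, slot 11 empty => index 11.
Insert 222: h=1, h2=15, slot 1 occupied => index 16.
Insert 357: h=0, h2=6, slots 0,6 occupied => index 12.
Table: [239, 103, 256, 411, ∅, 579, 584, ∅, ∅, ∅, 197, 844, 357, ∅, ∅, 749, 222]
Lookup 256: h=1, h2=1, probe 1,2 → found at 2.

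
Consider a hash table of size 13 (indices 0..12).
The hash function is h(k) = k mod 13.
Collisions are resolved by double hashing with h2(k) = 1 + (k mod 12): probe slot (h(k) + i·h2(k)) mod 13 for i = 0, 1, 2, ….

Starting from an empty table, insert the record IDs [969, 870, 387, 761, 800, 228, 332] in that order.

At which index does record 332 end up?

4

969: h=7 => slot 7
870: h=12 => slot 12
387: h=10 => slot 10
761: h=7, h2=6, probe 7,0 => slot 0
800: h=7, h2=9, probe 7,3 => slot 3
228: h=7, h2=1, probe 7,8 => slot 8
332: h=7, h2=9, probe 7,3,12,8,4 => slot 4
Table: [761, ∅, ∅, 800, 332, ∅, ∅, 969, 228, ∅, 387, ∅, 870]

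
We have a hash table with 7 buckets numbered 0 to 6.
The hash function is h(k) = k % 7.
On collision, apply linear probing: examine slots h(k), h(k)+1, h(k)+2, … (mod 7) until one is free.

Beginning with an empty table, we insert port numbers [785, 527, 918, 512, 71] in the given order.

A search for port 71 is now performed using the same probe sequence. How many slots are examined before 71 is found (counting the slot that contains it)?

785: h=1 → slot 1
527: h=2 → slot 2
918: h=1, probe 1,2,3 → slot 3
512: h=1, probe 1,2,3,4 → slot 4
71: h=1, probe 1,2,3,4,5 → slot 5
Table: [_, 785, 527, 918, 512, 71, _]
Lookup 71: h=1, probe 1,2,3,4,5 → found at 5.

5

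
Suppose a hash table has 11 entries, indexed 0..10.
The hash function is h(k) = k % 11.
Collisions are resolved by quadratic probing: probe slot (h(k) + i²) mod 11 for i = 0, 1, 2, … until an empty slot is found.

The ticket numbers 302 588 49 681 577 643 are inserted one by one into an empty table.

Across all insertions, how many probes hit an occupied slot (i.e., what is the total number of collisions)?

302: h=5 => slot 5
588: h=5, probe 5,6 => slot 6
49: h=5, probe 5,6,9 => slot 9
681: h=10 => slot 10
577: h=5, probe 5,6,9,3 => slot 3
643: h=5, probe 5,6,9,3,10,8 => slot 8
Table: [—, —, —, 577, —, 302, 588, —, 643, 49, 681]

11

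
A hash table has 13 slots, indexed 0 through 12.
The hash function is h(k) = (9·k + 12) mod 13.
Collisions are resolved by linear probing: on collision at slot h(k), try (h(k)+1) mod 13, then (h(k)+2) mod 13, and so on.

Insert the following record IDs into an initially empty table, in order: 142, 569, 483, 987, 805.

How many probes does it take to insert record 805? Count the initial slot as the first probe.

4

142 hashes to 3; slot 3 is free => place at 3.
569 hashes to 11; slot 11 is free => place at 11.
483 hashes to 4; slot 4 is free => place at 4.
987 hashes to 3; 3,4 taken => place at 5.
805 hashes to 3; 3,4,5 taken => place at 6.
Table: [_, _, _, 142, 483, 987, 805, _, _, _, _, 569, _]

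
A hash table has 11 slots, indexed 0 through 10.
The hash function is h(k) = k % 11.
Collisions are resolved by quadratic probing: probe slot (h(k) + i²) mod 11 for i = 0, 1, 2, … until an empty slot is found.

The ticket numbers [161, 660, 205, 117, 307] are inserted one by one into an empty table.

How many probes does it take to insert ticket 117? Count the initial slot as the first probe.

161 hashes to 7; slot 7 is free => place at 7.
660 hashes to 0; slot 0 is free => place at 0.
205 hashes to 7; 7 taken => place at 8.
117 hashes to 7; 7,8,0 taken => place at 5.
307 hashes to 10; slot 10 is free => place at 10.
Table: [660, -, -, -, -, 117, -, 161, 205, -, 307]

4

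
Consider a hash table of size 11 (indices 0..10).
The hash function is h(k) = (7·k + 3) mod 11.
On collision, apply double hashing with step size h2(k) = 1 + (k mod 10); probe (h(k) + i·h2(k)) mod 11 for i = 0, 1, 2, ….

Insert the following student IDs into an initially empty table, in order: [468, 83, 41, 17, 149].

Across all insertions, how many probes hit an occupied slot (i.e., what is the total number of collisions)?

3

468 hashes to 1; slot 1 is free → place at 1.
83 hashes to 1, h2=4; 1 taken → place at 5.
41 hashes to 4; slot 4 is free → place at 4.
17 hashes to 1, h2=8; 1 taken → place at 9.
149 hashes to 1, h2=10; 1 taken → place at 0.
Table: [149, 468, —, —, 41, 83, —, —, —, 17, —]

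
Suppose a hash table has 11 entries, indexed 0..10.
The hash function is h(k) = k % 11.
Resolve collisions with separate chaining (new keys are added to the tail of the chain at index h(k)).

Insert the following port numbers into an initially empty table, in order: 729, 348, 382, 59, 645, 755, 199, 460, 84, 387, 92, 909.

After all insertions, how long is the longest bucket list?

5

Insert 729: h=3, bucket 3 empty -> new chain.
Insert 348: h=7, bucket 7 empty -> new chain.
Insert 382: h=8, bucket 8 empty -> new chain.
Insert 59: h=4, bucket 4 empty -> new chain.
Insert 645: h=7, bucket 7 nonempty -> append to chain.
Insert 755: h=7, bucket 7 nonempty -> append to chain.
Insert 199: h=1, bucket 1 empty -> new chain.
Insert 460: h=9, bucket 9 empty -> new chain.
Insert 84: h=7, bucket 7 nonempty -> append to chain.
Insert 387: h=2, bucket 2 empty -> new chain.
Insert 92: h=4, bucket 4 nonempty -> append to chain.
Insert 909: h=7, bucket 7 nonempty -> append to chain.
Final buckets:
0: ∅
1: 199
2: 387
3: 729
4: 59 -> 92
5: ∅
6: ∅
7: 348 -> 645 -> 755 -> 84 -> 909
8: 382
9: 460
10: ∅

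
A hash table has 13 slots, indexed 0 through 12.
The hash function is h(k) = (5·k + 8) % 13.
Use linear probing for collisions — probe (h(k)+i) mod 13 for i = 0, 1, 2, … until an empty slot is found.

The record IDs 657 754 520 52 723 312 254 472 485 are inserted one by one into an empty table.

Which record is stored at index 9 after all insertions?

Insert 657: h=4, slot 4 empty -> index 4.
Insert 754: h=8, slot 8 empty -> index 8.
Insert 520: h=8, slot 8 occupied -> index 9.
Insert 52: h=8, slots 8,9 occupied -> index 10.
Insert 723: h=9, slots 9,10 occupied -> index 11.
Insert 312: h=8, slots 8,9,10,11 occupied -> index 12.
Insert 254: h=4, slot 4 occupied -> index 5.
Insert 472: h=2, slot 2 empty -> index 2.
Insert 485: h=2, slot 2 occupied -> index 3.
Table: [_, _, 472, 485, 657, 254, _, _, 754, 520, 52, 723, 312]

520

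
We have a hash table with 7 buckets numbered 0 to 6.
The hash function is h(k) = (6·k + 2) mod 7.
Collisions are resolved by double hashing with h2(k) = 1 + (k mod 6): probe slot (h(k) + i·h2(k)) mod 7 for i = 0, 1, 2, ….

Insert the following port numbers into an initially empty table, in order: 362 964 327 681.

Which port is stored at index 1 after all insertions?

362 hashes to 4; slot 4 is free → place at 4.
964 hashes to 4, h2=5; 4 taken → place at 2.
327 hashes to 4, h2=4; 4 taken → place at 1.
681 hashes to 0; slot 0 is free → place at 0.
Table: [681, 327, 964, -, 362, -, -]

327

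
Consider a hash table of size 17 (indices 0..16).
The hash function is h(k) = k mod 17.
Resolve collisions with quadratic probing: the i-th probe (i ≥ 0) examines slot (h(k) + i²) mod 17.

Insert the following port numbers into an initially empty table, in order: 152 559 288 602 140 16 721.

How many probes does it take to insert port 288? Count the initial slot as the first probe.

2

152 hashes to 16; slot 16 is free => place at 16.
559 hashes to 15; slot 15 is free => place at 15.
288 hashes to 16; 16 taken => place at 0.
602 hashes to 7; slot 7 is free => place at 7.
140 hashes to 4; slot 4 is free => place at 4.
16 hashes to 16; 16,0 taken => place at 3.
721 hashes to 7; 7 taken => place at 8.
Table: [288, -, -, 16, 140, -, -, 602, 721, -, -, -, -, -, -, 559, 152]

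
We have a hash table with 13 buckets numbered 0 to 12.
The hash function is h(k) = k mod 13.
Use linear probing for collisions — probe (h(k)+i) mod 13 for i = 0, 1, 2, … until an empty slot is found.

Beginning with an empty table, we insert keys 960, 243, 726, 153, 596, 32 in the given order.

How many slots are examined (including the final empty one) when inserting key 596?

3

Insert 960: h=11, slot 11 empty => index 11.
Insert 243: h=9, slot 9 empty => index 9.
Insert 726: h=11, slot 11 occupied => index 12.
Insert 153: h=10, slot 10 empty => index 10.
Insert 596: h=11, slots 11,12 occupied => index 0.
Insert 32: h=6, slot 6 empty => index 6.
Table: [596, ∅, ∅, ∅, ∅, ∅, 32, ∅, ∅, 243, 153, 960, 726]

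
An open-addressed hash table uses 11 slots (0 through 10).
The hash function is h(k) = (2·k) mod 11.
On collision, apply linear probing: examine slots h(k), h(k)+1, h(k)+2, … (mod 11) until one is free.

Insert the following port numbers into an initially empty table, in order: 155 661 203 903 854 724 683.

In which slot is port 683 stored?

6

155 hashes to 2; slot 2 is free => place at 2.
661 hashes to 2; 2 taken => place at 3.
203 hashes to 10; slot 10 is free => place at 10.
903 hashes to 2; 2,3 taken => place at 4.
854 hashes to 3; 3,4 taken => place at 5.
724 hashes to 7; slot 7 is free => place at 7.
683 hashes to 2; 2,3,4,5 taken => place at 6.
Table: [∅, ∅, 155, 661, 903, 854, 683, 724, ∅, ∅, 203]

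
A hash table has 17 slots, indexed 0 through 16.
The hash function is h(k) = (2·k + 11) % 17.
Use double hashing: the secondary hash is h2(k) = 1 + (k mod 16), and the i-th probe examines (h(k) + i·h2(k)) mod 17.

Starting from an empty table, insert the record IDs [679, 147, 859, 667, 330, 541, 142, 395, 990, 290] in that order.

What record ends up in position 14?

679: h=9 => slot 9
147: h=16 => slot 16
859: h=12 => slot 12
667: h=2 => slot 2
330: h=8 => slot 8
541: h=5 => slot 5
142: h=6 => slot 6
395: h=2, h2=12, probe 2,14 => slot 14
990: h=2, h2=15, probe 2,0 => slot 0
290: h=13 => slot 13
Table: [990, ., 667, ., ., 541, 142, ., 330, 679, ., ., 859, 290, 395, ., 147]

395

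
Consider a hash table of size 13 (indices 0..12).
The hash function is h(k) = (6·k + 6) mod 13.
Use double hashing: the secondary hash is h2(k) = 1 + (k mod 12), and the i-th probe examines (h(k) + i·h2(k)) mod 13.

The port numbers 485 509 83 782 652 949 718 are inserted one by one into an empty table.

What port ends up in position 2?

Insert 485: h=4, slot 4 empty -> index 4.
Insert 509: h=5, slot 5 empty -> index 5.
Insert 83: h=10, slot 10 empty -> index 10.
Insert 782: h=5, h2=3, slot 5 occupied -> index 8.
Insert 652: h=5, h2=5, slots 5,10 occupied -> index 2.
Insert 949: h=6, slot 6 empty -> index 6.
Insert 718: h=11, slot 11 empty -> index 11.
Table: [—, —, 652, —, 485, 509, 949, —, 782, —, 83, 718, —]

652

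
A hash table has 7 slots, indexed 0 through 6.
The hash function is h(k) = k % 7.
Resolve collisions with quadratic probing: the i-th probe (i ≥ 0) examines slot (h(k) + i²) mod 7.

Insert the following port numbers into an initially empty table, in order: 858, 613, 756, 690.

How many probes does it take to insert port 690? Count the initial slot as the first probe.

Insert 858: h=4, slot 4 empty => index 4.
Insert 613: h=4, slot 4 occupied => index 5.
Insert 756: h=0, slot 0 empty => index 0.
Insert 690: h=4, slots 4,5 occupied => index 1.
Table: [756, 690, -, -, 858, 613, -]

3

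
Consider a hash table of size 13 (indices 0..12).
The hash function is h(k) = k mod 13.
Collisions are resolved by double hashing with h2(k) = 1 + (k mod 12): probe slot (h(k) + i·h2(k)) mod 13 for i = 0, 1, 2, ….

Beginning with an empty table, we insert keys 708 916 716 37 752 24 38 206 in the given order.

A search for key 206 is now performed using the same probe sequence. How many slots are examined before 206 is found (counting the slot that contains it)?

Insert 708: h=6, slot 6 empty → index 6.
Insert 916: h=6, h2=5, slot 6 occupied → index 11.
Insert 716: h=1, slot 1 empty → index 1.
Insert 37: h=11, h2=2, slot 11 occupied → index 0.
Insert 752: h=11, h2=9, slot 11 occupied → index 7.
Insert 24: h=11, h2=1, slot 11 occupied → index 12.
Insert 38: h=12, h2=3, slot 12 occupied → index 2.
Insert 206: h=11, h2=3, slots 11,1 occupied → index 4.
Table: [37, 716, 38, ., 206, ., 708, 752, ., ., ., 916, 24]
Lookup 206: h=11, h2=3, probe 11,1,4 → found at 4.

3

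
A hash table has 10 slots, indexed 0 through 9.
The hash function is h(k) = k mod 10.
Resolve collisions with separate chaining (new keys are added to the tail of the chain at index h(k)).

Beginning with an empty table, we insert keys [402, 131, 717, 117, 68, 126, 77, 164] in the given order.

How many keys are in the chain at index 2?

1

402 → bucket 2
131 → bucket 1
717 → bucket 7
117 → bucket 7 (collision)
68 → bucket 8
126 → bucket 6
77 → bucket 7 (collision)
164 → bucket 4
Final buckets:
0: -
1: 131
2: 402
3: -
4: 164
5: -
6: 126
7: 717 -> 117 -> 77
8: 68
9: -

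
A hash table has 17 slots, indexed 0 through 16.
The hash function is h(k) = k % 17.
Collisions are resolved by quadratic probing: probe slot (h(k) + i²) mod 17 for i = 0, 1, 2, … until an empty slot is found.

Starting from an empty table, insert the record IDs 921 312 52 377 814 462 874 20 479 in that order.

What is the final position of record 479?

2

921: h=3 => slot 3
312: h=6 => slot 6
52: h=1 => slot 1
377: h=3, probe 3,4 => slot 4
814: h=15 => slot 15
462: h=3, probe 3,4,7 => slot 7
874: h=7, probe 7,8 => slot 8
20: h=3, probe 3,4,7,12 => slot 12
479: h=3, probe 3,4,7,12,2 => slot 2
Table: [., 52, 479, 921, 377, ., 312, 462, 874, ., ., ., 20, ., ., 814, .]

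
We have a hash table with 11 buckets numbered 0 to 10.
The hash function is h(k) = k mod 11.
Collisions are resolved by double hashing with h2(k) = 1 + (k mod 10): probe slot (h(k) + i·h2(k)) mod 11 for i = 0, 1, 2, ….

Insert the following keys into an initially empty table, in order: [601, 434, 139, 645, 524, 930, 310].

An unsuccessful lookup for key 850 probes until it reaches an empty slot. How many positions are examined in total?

2

601 hashes to 7; slot 7 is free → place at 7.
434 hashes to 5; slot 5 is free → place at 5.
139 hashes to 7, h2=10; 7 taken → place at 6.
645 hashes to 7, h2=6; 7 taken → place at 2.
524 hashes to 7, h2=5; 7 taken → place at 1.
930 hashes to 6, h2=1; 6,7 taken → place at 8.
310 hashes to 2, h2=1; 2 taken → place at 3.
Table: [_, 524, 645, 310, _, 434, 139, 601, 930, _, _]
Lookup 850: h=3, h2=1, probe 3,4 → slot 4 empty, not found.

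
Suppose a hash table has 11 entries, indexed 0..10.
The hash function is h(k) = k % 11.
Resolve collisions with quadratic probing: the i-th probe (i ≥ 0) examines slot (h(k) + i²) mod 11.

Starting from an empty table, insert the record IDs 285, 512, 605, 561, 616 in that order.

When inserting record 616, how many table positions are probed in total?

285 hashes to 10; slot 10 is free => place at 10.
512 hashes to 6; slot 6 is free => place at 6.
605 hashes to 0; slot 0 is free => place at 0.
561 hashes to 0; 0 taken => place at 1.
616 hashes to 0; 0,1 taken => place at 4.
Table: [605, 561, ., ., 616, ., 512, ., ., ., 285]

3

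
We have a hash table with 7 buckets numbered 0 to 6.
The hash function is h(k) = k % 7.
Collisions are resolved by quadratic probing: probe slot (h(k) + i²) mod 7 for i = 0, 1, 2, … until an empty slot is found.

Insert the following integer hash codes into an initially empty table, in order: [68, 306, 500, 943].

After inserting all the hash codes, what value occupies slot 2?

68: h=5 -> slot 5
306: h=5, probe 5,6 -> slot 6
500: h=3 -> slot 3
943: h=5, probe 5,6,2 -> slot 2
Table: [—, —, 943, 500, —, 68, 306]

943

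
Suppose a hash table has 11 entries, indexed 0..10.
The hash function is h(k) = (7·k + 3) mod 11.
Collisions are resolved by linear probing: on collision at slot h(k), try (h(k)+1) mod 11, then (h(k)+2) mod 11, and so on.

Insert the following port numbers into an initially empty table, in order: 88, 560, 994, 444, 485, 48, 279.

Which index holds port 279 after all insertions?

2

Insert 88: h=3, slot 3 empty -> index 3.
Insert 560: h=7, slot 7 empty -> index 7.
Insert 994: h=9, slot 9 empty -> index 9.
Insert 444: h=9, slot 9 occupied -> index 10.
Insert 485: h=10, slot 10 occupied -> index 0.
Insert 48: h=9, slots 9,10,0 occupied -> index 1.
Insert 279: h=9, slots 9,10,0,1 occupied -> index 2.
Table: [485, 48, 279, 88, ∅, ∅, ∅, 560, ∅, 994, 444]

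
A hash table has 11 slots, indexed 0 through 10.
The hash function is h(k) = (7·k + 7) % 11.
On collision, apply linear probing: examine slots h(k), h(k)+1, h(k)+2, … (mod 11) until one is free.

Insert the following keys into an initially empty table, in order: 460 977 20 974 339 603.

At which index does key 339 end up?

460 hashes to 4; slot 4 is free -> place at 4.
977 hashes to 4; 4 taken -> place at 5.
20 hashes to 4; 4,5 taken -> place at 6.
974 hashes to 5; 5,6 taken -> place at 7.
339 hashes to 4; 4,5,6,7 taken -> place at 8.
603 hashes to 4; 4,5,6,7,8 taken -> place at 9.
Table: [., ., ., ., 460, 977, 20, 974, 339, 603, .]

8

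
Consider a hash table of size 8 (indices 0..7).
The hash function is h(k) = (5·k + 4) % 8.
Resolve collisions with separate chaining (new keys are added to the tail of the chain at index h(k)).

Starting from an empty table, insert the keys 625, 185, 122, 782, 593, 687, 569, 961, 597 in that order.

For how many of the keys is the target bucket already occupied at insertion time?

625 → bucket 1
185 → bucket 1 (collision)
122 → bucket 6
782 → bucket 2
593 → bucket 1 (collision)
687 → bucket 7
569 → bucket 1 (collision)
961 → bucket 1 (collision)
597 → bucket 5
Final buckets:
0: .
1: 625 -> 185 -> 593 -> 569 -> 961
2: 782
3: .
4: .
5: 597
6: 122
7: 687

4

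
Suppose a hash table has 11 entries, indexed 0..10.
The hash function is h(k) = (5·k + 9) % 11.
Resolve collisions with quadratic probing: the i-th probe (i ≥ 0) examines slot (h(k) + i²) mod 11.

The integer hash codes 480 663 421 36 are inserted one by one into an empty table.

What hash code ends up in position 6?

480 hashes to 0; slot 0 is free => place at 0.
663 hashes to 2; slot 2 is free => place at 2.
421 hashes to 2; 2 taken => place at 3.
36 hashes to 2; 2,3 taken => place at 6.
Table: [480, -, 663, 421, -, -, 36, -, -, -, -]

36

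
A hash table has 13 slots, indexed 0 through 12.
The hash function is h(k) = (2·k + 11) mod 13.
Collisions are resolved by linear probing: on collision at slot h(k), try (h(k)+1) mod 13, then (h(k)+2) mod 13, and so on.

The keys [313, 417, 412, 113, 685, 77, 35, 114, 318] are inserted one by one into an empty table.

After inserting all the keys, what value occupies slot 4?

113

313: h=0 -> slot 0
417: h=0, probe 0,1 -> slot 1
412: h=3 -> slot 3
113: h=3, probe 3,4 -> slot 4
685: h=3, probe 3,4,5 -> slot 5
77: h=9 -> slot 9
35: h=3, probe 3,4,5,6 -> slot 6
114: h=5, probe 5,6,7 -> slot 7
318: h=10 -> slot 10
Table: [313, 417, ∅, 412, 113, 685, 35, 114, ∅, 77, 318, ∅, ∅]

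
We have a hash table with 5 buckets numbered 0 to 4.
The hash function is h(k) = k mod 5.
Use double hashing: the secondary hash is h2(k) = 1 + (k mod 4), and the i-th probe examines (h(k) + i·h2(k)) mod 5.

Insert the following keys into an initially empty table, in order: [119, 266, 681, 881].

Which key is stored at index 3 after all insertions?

119 hashes to 4; slot 4 is free => place at 4.
266 hashes to 1; slot 1 is free => place at 1.
681 hashes to 1, h2=2; 1 taken => place at 3.
881 hashes to 1, h2=2; 1,3 taken => place at 0.
Table: [881, 266, _, 681, 119]

681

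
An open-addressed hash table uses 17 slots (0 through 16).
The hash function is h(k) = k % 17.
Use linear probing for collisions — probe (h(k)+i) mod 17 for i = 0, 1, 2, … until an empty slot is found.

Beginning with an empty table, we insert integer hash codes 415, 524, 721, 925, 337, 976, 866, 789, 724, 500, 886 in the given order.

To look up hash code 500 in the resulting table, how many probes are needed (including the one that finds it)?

415: h=7 → slot 7
524: h=14 → slot 14
721: h=7, probe 7,8 → slot 8
925: h=7, probe 7,8,9 → slot 9
337: h=14, probe 14,15 → slot 15
976: h=7, probe 7,8,9,10 → slot 10
866: h=16 → slot 16
789: h=7, probe 7,8,9,10,11 → slot 11
724: h=10, probe 10,11,12 → slot 12
500: h=7, probe 7,8,9,10,11,12,13 → slot 13
886: h=2 → slot 2
Table: [-, -, 886, -, -, -, -, 415, 721, 925, 976, 789, 724, 500, 524, 337, 866]
Lookup 500: h=7, probe 7,8,9,10,11,12,13 → found at 13.

7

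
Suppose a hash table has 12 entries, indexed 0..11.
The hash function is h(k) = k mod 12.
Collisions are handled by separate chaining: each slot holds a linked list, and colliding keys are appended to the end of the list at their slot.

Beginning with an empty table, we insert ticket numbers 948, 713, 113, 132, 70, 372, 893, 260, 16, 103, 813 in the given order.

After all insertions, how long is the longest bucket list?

3

948 → bucket 0
713 → bucket 5
113 → bucket 5 (collision)
132 → bucket 0 (collision)
70 → bucket 10
372 → bucket 0 (collision)
893 → bucket 5 (collision)
260 → bucket 8
16 → bucket 4
103 → bucket 7
813 → bucket 9
Final buckets:
0: 948 -> 132 -> 372
1: -
2: -
3: -
4: 16
5: 713 -> 113 -> 893
6: -
7: 103
8: 260
9: 813
10: 70
11: -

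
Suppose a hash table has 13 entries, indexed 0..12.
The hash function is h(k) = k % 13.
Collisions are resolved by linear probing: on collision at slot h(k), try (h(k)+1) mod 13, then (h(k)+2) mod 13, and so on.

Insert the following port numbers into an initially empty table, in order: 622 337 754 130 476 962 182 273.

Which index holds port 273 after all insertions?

622: h=11 → slot 11
337: h=12 → slot 12
754: h=0 → slot 0
130: h=0, probe 0,1 → slot 1
476: h=8 → slot 8
962: h=0, probe 0,1,2 → slot 2
182: h=0, probe 0,1,2,3 → slot 3
273: h=0, probe 0,1,2,3,4 → slot 4
Table: [754, 130, 962, 182, 273, ∅, ∅, ∅, 476, ∅, ∅, 622, 337]

4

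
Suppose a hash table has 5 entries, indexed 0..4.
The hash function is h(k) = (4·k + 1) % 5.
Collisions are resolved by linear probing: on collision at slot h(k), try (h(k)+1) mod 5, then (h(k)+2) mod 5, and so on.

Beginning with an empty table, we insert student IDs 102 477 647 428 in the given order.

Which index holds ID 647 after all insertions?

102 hashes to 4; slot 4 is free -> place at 4.
477 hashes to 4; 4 taken -> place at 0.
647 hashes to 4; 4,0 taken -> place at 1.
428 hashes to 3; slot 3 is free -> place at 3.
Table: [477, 647, ∅, 428, 102]

1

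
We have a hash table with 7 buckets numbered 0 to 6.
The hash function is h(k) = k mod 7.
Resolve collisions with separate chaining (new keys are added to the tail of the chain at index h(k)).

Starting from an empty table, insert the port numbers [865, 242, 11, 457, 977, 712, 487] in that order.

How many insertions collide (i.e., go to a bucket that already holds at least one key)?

Insert 865: h=4, bucket 4 empty → new chain.
Insert 242: h=4, bucket 4 nonempty → append to chain.
Insert 11: h=4, bucket 4 nonempty → append to chain.
Insert 457: h=2, bucket 2 empty → new chain.
Insert 977: h=4, bucket 4 nonempty → append to chain.
Insert 712: h=5, bucket 5 empty → new chain.
Insert 487: h=4, bucket 4 nonempty → append to chain.
Final buckets:
0: —
1: —
2: 457
3: —
4: 865 -> 242 -> 11 -> 977 -> 487
5: 712
6: —

4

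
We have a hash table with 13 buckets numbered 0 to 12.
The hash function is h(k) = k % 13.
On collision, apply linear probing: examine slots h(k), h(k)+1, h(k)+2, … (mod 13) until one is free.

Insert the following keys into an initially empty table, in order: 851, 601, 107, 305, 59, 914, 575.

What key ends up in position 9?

575

851 hashes to 6; slot 6 is free → place at 6.
601 hashes to 3; slot 3 is free → place at 3.
107 hashes to 3; 3 taken → place at 4.
305 hashes to 6; 6 taken → place at 7.
59 hashes to 7; 7 taken → place at 8.
914 hashes to 4; 4 taken → place at 5.
575 hashes to 3; 3,4,5,6,7,8 taken → place at 9.
Table: [., ., ., 601, 107, 914, 851, 305, 59, 575, ., ., .]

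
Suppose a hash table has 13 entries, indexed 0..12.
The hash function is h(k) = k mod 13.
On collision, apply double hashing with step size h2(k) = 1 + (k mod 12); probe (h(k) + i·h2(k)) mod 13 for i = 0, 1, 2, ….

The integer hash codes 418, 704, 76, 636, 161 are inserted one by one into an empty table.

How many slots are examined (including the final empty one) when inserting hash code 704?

418: h=2 => slot 2
704: h=2, h2=9, probe 2,11 => slot 11
76: h=11, h2=5, probe 11,3 => slot 3
636: h=12 => slot 12
161: h=5 => slot 5
Table: [∅, ∅, 418, 76, ∅, 161, ∅, ∅, ∅, ∅, ∅, 704, 636]

2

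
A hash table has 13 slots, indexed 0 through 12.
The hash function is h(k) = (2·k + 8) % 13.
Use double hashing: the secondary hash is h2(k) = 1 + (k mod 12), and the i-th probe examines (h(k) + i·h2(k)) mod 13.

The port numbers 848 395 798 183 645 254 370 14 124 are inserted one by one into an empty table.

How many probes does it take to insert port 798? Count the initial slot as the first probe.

2

Insert 848: h=1, slot 1 empty → index 1.
Insert 395: h=5, slot 5 empty → index 5.
Insert 798: h=5, h2=7, slot 5 occupied → index 12.
Insert 183: h=10, slot 10 empty → index 10.
Insert 645: h=11, slot 11 empty → index 11.
Insert 254: h=9, slot 9 empty → index 9.
Insert 370: h=7, slot 7 empty → index 7.
Insert 14: h=10, h2=3, slot 10 occupied → index 0.
Insert 124: h=9, h2=5, slots 9,1 occupied → index 6.
Table: [14, 848, ., ., ., 395, 124, 370, ., 254, 183, 645, 798]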